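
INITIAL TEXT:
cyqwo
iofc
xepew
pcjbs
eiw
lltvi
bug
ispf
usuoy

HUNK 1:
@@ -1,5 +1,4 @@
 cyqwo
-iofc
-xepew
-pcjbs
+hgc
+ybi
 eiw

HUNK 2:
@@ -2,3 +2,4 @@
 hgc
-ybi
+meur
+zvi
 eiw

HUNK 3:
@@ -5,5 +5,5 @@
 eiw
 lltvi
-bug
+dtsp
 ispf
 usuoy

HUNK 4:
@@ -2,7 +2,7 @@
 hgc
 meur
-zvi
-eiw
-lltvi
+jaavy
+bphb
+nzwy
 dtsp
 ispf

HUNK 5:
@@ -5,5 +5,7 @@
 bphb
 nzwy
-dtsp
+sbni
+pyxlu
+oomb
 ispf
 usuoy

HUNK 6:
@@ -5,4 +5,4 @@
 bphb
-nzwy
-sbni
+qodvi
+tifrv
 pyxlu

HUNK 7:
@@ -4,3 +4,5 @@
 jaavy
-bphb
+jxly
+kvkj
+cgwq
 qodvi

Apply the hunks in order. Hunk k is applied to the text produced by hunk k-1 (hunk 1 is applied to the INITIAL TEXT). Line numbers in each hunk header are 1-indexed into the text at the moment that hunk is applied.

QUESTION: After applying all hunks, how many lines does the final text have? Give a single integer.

Answer: 13

Derivation:
Hunk 1: at line 1 remove [iofc,xepew,pcjbs] add [hgc,ybi] -> 8 lines: cyqwo hgc ybi eiw lltvi bug ispf usuoy
Hunk 2: at line 2 remove [ybi] add [meur,zvi] -> 9 lines: cyqwo hgc meur zvi eiw lltvi bug ispf usuoy
Hunk 3: at line 5 remove [bug] add [dtsp] -> 9 lines: cyqwo hgc meur zvi eiw lltvi dtsp ispf usuoy
Hunk 4: at line 2 remove [zvi,eiw,lltvi] add [jaavy,bphb,nzwy] -> 9 lines: cyqwo hgc meur jaavy bphb nzwy dtsp ispf usuoy
Hunk 5: at line 5 remove [dtsp] add [sbni,pyxlu,oomb] -> 11 lines: cyqwo hgc meur jaavy bphb nzwy sbni pyxlu oomb ispf usuoy
Hunk 6: at line 5 remove [nzwy,sbni] add [qodvi,tifrv] -> 11 lines: cyqwo hgc meur jaavy bphb qodvi tifrv pyxlu oomb ispf usuoy
Hunk 7: at line 4 remove [bphb] add [jxly,kvkj,cgwq] -> 13 lines: cyqwo hgc meur jaavy jxly kvkj cgwq qodvi tifrv pyxlu oomb ispf usuoy
Final line count: 13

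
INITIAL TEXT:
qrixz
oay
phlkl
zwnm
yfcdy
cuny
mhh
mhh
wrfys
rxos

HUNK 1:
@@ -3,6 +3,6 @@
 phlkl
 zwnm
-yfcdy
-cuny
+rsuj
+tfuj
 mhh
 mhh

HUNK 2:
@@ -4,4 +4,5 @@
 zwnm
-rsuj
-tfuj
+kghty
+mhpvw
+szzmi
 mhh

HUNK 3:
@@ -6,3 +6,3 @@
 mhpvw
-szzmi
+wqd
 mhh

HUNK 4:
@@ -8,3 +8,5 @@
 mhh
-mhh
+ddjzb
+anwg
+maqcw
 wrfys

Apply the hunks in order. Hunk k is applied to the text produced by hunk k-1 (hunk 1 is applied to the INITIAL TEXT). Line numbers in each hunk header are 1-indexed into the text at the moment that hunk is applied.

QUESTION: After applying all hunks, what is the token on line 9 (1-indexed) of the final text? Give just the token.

Hunk 1: at line 3 remove [yfcdy,cuny] add [rsuj,tfuj] -> 10 lines: qrixz oay phlkl zwnm rsuj tfuj mhh mhh wrfys rxos
Hunk 2: at line 4 remove [rsuj,tfuj] add [kghty,mhpvw,szzmi] -> 11 lines: qrixz oay phlkl zwnm kghty mhpvw szzmi mhh mhh wrfys rxos
Hunk 3: at line 6 remove [szzmi] add [wqd] -> 11 lines: qrixz oay phlkl zwnm kghty mhpvw wqd mhh mhh wrfys rxos
Hunk 4: at line 8 remove [mhh] add [ddjzb,anwg,maqcw] -> 13 lines: qrixz oay phlkl zwnm kghty mhpvw wqd mhh ddjzb anwg maqcw wrfys rxos
Final line 9: ddjzb

Answer: ddjzb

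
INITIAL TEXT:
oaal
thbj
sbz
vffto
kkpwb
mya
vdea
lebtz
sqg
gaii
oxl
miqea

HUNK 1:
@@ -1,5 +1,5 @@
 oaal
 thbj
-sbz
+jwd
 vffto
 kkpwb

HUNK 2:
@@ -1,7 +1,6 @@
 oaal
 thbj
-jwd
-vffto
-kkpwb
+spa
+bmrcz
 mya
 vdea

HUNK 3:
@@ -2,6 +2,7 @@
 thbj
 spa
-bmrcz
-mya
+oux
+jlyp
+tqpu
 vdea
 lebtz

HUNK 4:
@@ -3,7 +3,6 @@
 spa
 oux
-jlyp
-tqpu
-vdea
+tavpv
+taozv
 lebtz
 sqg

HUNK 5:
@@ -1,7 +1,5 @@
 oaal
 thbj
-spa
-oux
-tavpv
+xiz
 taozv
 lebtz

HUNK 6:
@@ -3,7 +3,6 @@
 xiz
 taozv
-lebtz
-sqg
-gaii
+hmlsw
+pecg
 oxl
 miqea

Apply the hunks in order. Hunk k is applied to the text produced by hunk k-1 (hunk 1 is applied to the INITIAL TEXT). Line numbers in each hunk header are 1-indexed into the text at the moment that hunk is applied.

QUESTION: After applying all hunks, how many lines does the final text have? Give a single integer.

Hunk 1: at line 1 remove [sbz] add [jwd] -> 12 lines: oaal thbj jwd vffto kkpwb mya vdea lebtz sqg gaii oxl miqea
Hunk 2: at line 1 remove [jwd,vffto,kkpwb] add [spa,bmrcz] -> 11 lines: oaal thbj spa bmrcz mya vdea lebtz sqg gaii oxl miqea
Hunk 3: at line 2 remove [bmrcz,mya] add [oux,jlyp,tqpu] -> 12 lines: oaal thbj spa oux jlyp tqpu vdea lebtz sqg gaii oxl miqea
Hunk 4: at line 3 remove [jlyp,tqpu,vdea] add [tavpv,taozv] -> 11 lines: oaal thbj spa oux tavpv taozv lebtz sqg gaii oxl miqea
Hunk 5: at line 1 remove [spa,oux,tavpv] add [xiz] -> 9 lines: oaal thbj xiz taozv lebtz sqg gaii oxl miqea
Hunk 6: at line 3 remove [lebtz,sqg,gaii] add [hmlsw,pecg] -> 8 lines: oaal thbj xiz taozv hmlsw pecg oxl miqea
Final line count: 8

Answer: 8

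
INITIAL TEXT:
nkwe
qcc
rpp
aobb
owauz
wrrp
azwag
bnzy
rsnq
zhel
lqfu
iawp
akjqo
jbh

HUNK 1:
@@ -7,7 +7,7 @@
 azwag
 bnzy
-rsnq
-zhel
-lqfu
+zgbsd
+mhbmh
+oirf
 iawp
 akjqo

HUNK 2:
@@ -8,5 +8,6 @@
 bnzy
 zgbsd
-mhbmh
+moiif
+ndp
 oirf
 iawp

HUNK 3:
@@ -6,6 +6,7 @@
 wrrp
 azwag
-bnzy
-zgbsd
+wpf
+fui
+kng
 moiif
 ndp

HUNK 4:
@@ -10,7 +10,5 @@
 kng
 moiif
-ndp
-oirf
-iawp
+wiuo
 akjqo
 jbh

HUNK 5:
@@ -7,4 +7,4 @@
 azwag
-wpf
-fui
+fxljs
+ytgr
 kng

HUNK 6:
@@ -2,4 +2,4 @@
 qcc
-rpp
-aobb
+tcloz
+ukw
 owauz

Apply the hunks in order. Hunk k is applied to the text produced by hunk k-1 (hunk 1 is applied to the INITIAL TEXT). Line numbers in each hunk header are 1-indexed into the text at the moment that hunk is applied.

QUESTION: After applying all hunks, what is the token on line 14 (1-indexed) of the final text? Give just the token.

Hunk 1: at line 7 remove [rsnq,zhel,lqfu] add [zgbsd,mhbmh,oirf] -> 14 lines: nkwe qcc rpp aobb owauz wrrp azwag bnzy zgbsd mhbmh oirf iawp akjqo jbh
Hunk 2: at line 8 remove [mhbmh] add [moiif,ndp] -> 15 lines: nkwe qcc rpp aobb owauz wrrp azwag bnzy zgbsd moiif ndp oirf iawp akjqo jbh
Hunk 3: at line 6 remove [bnzy,zgbsd] add [wpf,fui,kng] -> 16 lines: nkwe qcc rpp aobb owauz wrrp azwag wpf fui kng moiif ndp oirf iawp akjqo jbh
Hunk 4: at line 10 remove [ndp,oirf,iawp] add [wiuo] -> 14 lines: nkwe qcc rpp aobb owauz wrrp azwag wpf fui kng moiif wiuo akjqo jbh
Hunk 5: at line 7 remove [wpf,fui] add [fxljs,ytgr] -> 14 lines: nkwe qcc rpp aobb owauz wrrp azwag fxljs ytgr kng moiif wiuo akjqo jbh
Hunk 6: at line 2 remove [rpp,aobb] add [tcloz,ukw] -> 14 lines: nkwe qcc tcloz ukw owauz wrrp azwag fxljs ytgr kng moiif wiuo akjqo jbh
Final line 14: jbh

Answer: jbh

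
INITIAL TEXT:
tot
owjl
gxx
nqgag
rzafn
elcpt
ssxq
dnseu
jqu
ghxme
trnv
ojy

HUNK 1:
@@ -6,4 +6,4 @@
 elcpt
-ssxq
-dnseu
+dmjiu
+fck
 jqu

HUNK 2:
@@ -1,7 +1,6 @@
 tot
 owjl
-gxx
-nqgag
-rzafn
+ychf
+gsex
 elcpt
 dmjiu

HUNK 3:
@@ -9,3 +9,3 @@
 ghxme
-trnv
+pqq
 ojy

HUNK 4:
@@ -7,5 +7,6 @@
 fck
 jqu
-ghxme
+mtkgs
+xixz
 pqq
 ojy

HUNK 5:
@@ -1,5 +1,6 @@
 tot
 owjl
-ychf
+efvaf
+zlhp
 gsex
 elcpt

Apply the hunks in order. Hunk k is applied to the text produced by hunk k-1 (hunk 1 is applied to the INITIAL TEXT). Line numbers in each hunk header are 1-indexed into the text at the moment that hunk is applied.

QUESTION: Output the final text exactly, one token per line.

Hunk 1: at line 6 remove [ssxq,dnseu] add [dmjiu,fck] -> 12 lines: tot owjl gxx nqgag rzafn elcpt dmjiu fck jqu ghxme trnv ojy
Hunk 2: at line 1 remove [gxx,nqgag,rzafn] add [ychf,gsex] -> 11 lines: tot owjl ychf gsex elcpt dmjiu fck jqu ghxme trnv ojy
Hunk 3: at line 9 remove [trnv] add [pqq] -> 11 lines: tot owjl ychf gsex elcpt dmjiu fck jqu ghxme pqq ojy
Hunk 4: at line 7 remove [ghxme] add [mtkgs,xixz] -> 12 lines: tot owjl ychf gsex elcpt dmjiu fck jqu mtkgs xixz pqq ojy
Hunk 5: at line 1 remove [ychf] add [efvaf,zlhp] -> 13 lines: tot owjl efvaf zlhp gsex elcpt dmjiu fck jqu mtkgs xixz pqq ojy

Answer: tot
owjl
efvaf
zlhp
gsex
elcpt
dmjiu
fck
jqu
mtkgs
xixz
pqq
ojy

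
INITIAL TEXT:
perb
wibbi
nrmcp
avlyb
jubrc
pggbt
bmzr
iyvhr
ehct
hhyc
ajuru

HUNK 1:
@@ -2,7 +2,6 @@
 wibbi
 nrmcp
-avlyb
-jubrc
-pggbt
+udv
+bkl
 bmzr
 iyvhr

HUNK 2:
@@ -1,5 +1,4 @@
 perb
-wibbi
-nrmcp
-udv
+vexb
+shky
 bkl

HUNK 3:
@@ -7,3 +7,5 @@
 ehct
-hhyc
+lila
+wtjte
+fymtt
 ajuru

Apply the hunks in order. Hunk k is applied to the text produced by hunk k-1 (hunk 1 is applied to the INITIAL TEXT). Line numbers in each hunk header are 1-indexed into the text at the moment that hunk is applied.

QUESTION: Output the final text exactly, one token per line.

Answer: perb
vexb
shky
bkl
bmzr
iyvhr
ehct
lila
wtjte
fymtt
ajuru

Derivation:
Hunk 1: at line 2 remove [avlyb,jubrc,pggbt] add [udv,bkl] -> 10 lines: perb wibbi nrmcp udv bkl bmzr iyvhr ehct hhyc ajuru
Hunk 2: at line 1 remove [wibbi,nrmcp,udv] add [vexb,shky] -> 9 lines: perb vexb shky bkl bmzr iyvhr ehct hhyc ajuru
Hunk 3: at line 7 remove [hhyc] add [lila,wtjte,fymtt] -> 11 lines: perb vexb shky bkl bmzr iyvhr ehct lila wtjte fymtt ajuru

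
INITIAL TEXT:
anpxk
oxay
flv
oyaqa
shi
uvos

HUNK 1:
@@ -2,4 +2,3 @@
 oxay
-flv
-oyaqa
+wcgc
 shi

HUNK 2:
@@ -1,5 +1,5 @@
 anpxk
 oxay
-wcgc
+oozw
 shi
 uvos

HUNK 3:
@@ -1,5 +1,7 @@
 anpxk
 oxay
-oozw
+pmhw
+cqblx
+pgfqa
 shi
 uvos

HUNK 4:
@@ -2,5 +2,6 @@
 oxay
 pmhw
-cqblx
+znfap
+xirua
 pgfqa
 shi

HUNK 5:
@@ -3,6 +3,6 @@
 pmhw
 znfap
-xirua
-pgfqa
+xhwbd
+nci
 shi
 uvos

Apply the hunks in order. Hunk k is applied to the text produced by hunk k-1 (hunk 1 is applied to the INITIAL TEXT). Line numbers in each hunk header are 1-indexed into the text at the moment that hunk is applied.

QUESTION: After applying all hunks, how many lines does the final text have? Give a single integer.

Hunk 1: at line 2 remove [flv,oyaqa] add [wcgc] -> 5 lines: anpxk oxay wcgc shi uvos
Hunk 2: at line 1 remove [wcgc] add [oozw] -> 5 lines: anpxk oxay oozw shi uvos
Hunk 3: at line 1 remove [oozw] add [pmhw,cqblx,pgfqa] -> 7 lines: anpxk oxay pmhw cqblx pgfqa shi uvos
Hunk 4: at line 2 remove [cqblx] add [znfap,xirua] -> 8 lines: anpxk oxay pmhw znfap xirua pgfqa shi uvos
Hunk 5: at line 3 remove [xirua,pgfqa] add [xhwbd,nci] -> 8 lines: anpxk oxay pmhw znfap xhwbd nci shi uvos
Final line count: 8

Answer: 8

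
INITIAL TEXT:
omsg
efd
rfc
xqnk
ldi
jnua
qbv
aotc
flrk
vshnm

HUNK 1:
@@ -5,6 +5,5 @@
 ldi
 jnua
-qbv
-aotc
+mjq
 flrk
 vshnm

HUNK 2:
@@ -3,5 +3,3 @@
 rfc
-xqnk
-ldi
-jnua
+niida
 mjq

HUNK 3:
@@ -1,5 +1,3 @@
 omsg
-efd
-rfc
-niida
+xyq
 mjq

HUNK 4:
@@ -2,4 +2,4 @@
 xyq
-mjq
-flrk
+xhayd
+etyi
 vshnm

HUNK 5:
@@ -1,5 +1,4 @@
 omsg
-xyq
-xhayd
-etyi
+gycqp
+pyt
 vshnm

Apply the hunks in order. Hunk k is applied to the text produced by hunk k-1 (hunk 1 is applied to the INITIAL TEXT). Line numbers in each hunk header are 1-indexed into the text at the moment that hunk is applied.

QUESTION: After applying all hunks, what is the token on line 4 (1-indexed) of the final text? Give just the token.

Answer: vshnm

Derivation:
Hunk 1: at line 5 remove [qbv,aotc] add [mjq] -> 9 lines: omsg efd rfc xqnk ldi jnua mjq flrk vshnm
Hunk 2: at line 3 remove [xqnk,ldi,jnua] add [niida] -> 7 lines: omsg efd rfc niida mjq flrk vshnm
Hunk 3: at line 1 remove [efd,rfc,niida] add [xyq] -> 5 lines: omsg xyq mjq flrk vshnm
Hunk 4: at line 2 remove [mjq,flrk] add [xhayd,etyi] -> 5 lines: omsg xyq xhayd etyi vshnm
Hunk 5: at line 1 remove [xyq,xhayd,etyi] add [gycqp,pyt] -> 4 lines: omsg gycqp pyt vshnm
Final line 4: vshnm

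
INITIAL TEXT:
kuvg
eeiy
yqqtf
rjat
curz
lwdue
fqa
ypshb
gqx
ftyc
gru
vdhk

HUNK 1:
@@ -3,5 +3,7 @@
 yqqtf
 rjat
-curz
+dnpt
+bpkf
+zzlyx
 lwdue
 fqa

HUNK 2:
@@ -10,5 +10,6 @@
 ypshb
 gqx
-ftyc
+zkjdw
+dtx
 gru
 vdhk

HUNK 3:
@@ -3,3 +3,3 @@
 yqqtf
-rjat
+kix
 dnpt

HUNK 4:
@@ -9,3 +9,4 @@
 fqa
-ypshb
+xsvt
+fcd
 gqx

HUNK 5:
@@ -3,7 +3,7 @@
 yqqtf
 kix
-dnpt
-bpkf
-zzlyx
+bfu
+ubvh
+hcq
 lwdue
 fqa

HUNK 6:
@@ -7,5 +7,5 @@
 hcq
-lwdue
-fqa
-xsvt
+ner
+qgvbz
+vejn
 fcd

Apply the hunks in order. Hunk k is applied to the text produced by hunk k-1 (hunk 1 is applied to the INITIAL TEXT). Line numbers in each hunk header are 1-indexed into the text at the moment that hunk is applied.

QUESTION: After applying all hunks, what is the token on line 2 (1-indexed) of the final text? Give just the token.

Answer: eeiy

Derivation:
Hunk 1: at line 3 remove [curz] add [dnpt,bpkf,zzlyx] -> 14 lines: kuvg eeiy yqqtf rjat dnpt bpkf zzlyx lwdue fqa ypshb gqx ftyc gru vdhk
Hunk 2: at line 10 remove [ftyc] add [zkjdw,dtx] -> 15 lines: kuvg eeiy yqqtf rjat dnpt bpkf zzlyx lwdue fqa ypshb gqx zkjdw dtx gru vdhk
Hunk 3: at line 3 remove [rjat] add [kix] -> 15 lines: kuvg eeiy yqqtf kix dnpt bpkf zzlyx lwdue fqa ypshb gqx zkjdw dtx gru vdhk
Hunk 4: at line 9 remove [ypshb] add [xsvt,fcd] -> 16 lines: kuvg eeiy yqqtf kix dnpt bpkf zzlyx lwdue fqa xsvt fcd gqx zkjdw dtx gru vdhk
Hunk 5: at line 3 remove [dnpt,bpkf,zzlyx] add [bfu,ubvh,hcq] -> 16 lines: kuvg eeiy yqqtf kix bfu ubvh hcq lwdue fqa xsvt fcd gqx zkjdw dtx gru vdhk
Hunk 6: at line 7 remove [lwdue,fqa,xsvt] add [ner,qgvbz,vejn] -> 16 lines: kuvg eeiy yqqtf kix bfu ubvh hcq ner qgvbz vejn fcd gqx zkjdw dtx gru vdhk
Final line 2: eeiy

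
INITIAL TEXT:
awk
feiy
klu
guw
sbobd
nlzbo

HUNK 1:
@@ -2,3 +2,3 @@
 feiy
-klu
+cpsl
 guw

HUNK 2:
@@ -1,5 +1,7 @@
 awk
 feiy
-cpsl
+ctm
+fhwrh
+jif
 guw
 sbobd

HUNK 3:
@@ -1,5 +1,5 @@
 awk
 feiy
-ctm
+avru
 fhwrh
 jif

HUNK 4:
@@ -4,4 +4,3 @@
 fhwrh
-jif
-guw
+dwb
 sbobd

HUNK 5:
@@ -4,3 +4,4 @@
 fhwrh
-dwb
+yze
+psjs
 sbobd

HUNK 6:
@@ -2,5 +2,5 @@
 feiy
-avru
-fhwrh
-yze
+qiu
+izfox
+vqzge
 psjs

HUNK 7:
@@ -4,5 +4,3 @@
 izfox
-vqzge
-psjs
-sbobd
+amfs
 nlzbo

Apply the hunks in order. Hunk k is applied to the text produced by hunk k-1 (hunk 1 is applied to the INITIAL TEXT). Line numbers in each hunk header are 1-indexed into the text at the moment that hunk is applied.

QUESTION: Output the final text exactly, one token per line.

Hunk 1: at line 2 remove [klu] add [cpsl] -> 6 lines: awk feiy cpsl guw sbobd nlzbo
Hunk 2: at line 1 remove [cpsl] add [ctm,fhwrh,jif] -> 8 lines: awk feiy ctm fhwrh jif guw sbobd nlzbo
Hunk 3: at line 1 remove [ctm] add [avru] -> 8 lines: awk feiy avru fhwrh jif guw sbobd nlzbo
Hunk 4: at line 4 remove [jif,guw] add [dwb] -> 7 lines: awk feiy avru fhwrh dwb sbobd nlzbo
Hunk 5: at line 4 remove [dwb] add [yze,psjs] -> 8 lines: awk feiy avru fhwrh yze psjs sbobd nlzbo
Hunk 6: at line 2 remove [avru,fhwrh,yze] add [qiu,izfox,vqzge] -> 8 lines: awk feiy qiu izfox vqzge psjs sbobd nlzbo
Hunk 7: at line 4 remove [vqzge,psjs,sbobd] add [amfs] -> 6 lines: awk feiy qiu izfox amfs nlzbo

Answer: awk
feiy
qiu
izfox
amfs
nlzbo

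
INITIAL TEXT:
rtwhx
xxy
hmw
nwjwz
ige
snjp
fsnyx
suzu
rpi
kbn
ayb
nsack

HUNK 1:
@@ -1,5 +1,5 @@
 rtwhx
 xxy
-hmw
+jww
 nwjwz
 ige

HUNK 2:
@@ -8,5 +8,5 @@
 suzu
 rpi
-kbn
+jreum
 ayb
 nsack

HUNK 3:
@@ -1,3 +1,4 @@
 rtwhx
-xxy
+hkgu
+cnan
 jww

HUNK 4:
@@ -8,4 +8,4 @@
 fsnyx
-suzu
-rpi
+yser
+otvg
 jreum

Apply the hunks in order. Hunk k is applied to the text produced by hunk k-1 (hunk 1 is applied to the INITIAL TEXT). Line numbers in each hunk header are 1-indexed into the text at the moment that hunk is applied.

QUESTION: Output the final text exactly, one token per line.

Hunk 1: at line 1 remove [hmw] add [jww] -> 12 lines: rtwhx xxy jww nwjwz ige snjp fsnyx suzu rpi kbn ayb nsack
Hunk 2: at line 8 remove [kbn] add [jreum] -> 12 lines: rtwhx xxy jww nwjwz ige snjp fsnyx suzu rpi jreum ayb nsack
Hunk 3: at line 1 remove [xxy] add [hkgu,cnan] -> 13 lines: rtwhx hkgu cnan jww nwjwz ige snjp fsnyx suzu rpi jreum ayb nsack
Hunk 4: at line 8 remove [suzu,rpi] add [yser,otvg] -> 13 lines: rtwhx hkgu cnan jww nwjwz ige snjp fsnyx yser otvg jreum ayb nsack

Answer: rtwhx
hkgu
cnan
jww
nwjwz
ige
snjp
fsnyx
yser
otvg
jreum
ayb
nsack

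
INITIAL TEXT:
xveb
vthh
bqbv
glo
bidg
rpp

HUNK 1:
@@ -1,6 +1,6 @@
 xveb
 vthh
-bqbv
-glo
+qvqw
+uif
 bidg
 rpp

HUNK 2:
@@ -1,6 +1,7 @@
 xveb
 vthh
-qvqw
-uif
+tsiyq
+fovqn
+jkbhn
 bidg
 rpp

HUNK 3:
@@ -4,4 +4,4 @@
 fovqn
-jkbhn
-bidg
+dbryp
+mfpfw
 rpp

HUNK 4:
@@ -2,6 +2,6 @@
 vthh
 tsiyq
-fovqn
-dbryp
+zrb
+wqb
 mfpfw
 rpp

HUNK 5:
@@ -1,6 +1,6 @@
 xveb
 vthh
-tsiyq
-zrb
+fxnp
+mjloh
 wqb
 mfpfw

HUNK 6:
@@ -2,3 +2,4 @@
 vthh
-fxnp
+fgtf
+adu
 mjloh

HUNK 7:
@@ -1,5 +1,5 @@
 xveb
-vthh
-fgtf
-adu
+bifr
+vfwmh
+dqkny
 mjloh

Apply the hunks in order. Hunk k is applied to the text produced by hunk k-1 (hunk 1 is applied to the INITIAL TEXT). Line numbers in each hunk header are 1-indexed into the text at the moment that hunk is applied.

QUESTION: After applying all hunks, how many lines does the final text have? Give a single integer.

Answer: 8

Derivation:
Hunk 1: at line 1 remove [bqbv,glo] add [qvqw,uif] -> 6 lines: xveb vthh qvqw uif bidg rpp
Hunk 2: at line 1 remove [qvqw,uif] add [tsiyq,fovqn,jkbhn] -> 7 lines: xveb vthh tsiyq fovqn jkbhn bidg rpp
Hunk 3: at line 4 remove [jkbhn,bidg] add [dbryp,mfpfw] -> 7 lines: xveb vthh tsiyq fovqn dbryp mfpfw rpp
Hunk 4: at line 2 remove [fovqn,dbryp] add [zrb,wqb] -> 7 lines: xveb vthh tsiyq zrb wqb mfpfw rpp
Hunk 5: at line 1 remove [tsiyq,zrb] add [fxnp,mjloh] -> 7 lines: xveb vthh fxnp mjloh wqb mfpfw rpp
Hunk 6: at line 2 remove [fxnp] add [fgtf,adu] -> 8 lines: xveb vthh fgtf adu mjloh wqb mfpfw rpp
Hunk 7: at line 1 remove [vthh,fgtf,adu] add [bifr,vfwmh,dqkny] -> 8 lines: xveb bifr vfwmh dqkny mjloh wqb mfpfw rpp
Final line count: 8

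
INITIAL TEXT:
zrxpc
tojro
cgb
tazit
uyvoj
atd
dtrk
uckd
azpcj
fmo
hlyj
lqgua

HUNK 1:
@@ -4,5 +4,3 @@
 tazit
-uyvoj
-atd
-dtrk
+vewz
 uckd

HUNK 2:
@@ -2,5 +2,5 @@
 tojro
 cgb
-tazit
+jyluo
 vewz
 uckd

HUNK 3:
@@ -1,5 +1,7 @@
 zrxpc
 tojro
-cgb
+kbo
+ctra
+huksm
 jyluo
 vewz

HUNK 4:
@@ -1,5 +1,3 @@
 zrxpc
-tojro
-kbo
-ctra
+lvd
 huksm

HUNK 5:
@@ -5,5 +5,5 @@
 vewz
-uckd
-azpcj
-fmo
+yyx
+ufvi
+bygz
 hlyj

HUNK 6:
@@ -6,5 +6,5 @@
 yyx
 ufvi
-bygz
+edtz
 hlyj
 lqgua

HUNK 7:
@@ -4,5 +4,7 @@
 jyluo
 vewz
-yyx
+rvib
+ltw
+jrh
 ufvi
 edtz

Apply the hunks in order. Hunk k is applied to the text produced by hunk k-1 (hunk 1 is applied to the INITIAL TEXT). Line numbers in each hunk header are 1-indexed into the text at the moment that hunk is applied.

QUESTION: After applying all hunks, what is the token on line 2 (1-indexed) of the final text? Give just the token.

Hunk 1: at line 4 remove [uyvoj,atd,dtrk] add [vewz] -> 10 lines: zrxpc tojro cgb tazit vewz uckd azpcj fmo hlyj lqgua
Hunk 2: at line 2 remove [tazit] add [jyluo] -> 10 lines: zrxpc tojro cgb jyluo vewz uckd azpcj fmo hlyj lqgua
Hunk 3: at line 1 remove [cgb] add [kbo,ctra,huksm] -> 12 lines: zrxpc tojro kbo ctra huksm jyluo vewz uckd azpcj fmo hlyj lqgua
Hunk 4: at line 1 remove [tojro,kbo,ctra] add [lvd] -> 10 lines: zrxpc lvd huksm jyluo vewz uckd azpcj fmo hlyj lqgua
Hunk 5: at line 5 remove [uckd,azpcj,fmo] add [yyx,ufvi,bygz] -> 10 lines: zrxpc lvd huksm jyluo vewz yyx ufvi bygz hlyj lqgua
Hunk 6: at line 6 remove [bygz] add [edtz] -> 10 lines: zrxpc lvd huksm jyluo vewz yyx ufvi edtz hlyj lqgua
Hunk 7: at line 4 remove [yyx] add [rvib,ltw,jrh] -> 12 lines: zrxpc lvd huksm jyluo vewz rvib ltw jrh ufvi edtz hlyj lqgua
Final line 2: lvd

Answer: lvd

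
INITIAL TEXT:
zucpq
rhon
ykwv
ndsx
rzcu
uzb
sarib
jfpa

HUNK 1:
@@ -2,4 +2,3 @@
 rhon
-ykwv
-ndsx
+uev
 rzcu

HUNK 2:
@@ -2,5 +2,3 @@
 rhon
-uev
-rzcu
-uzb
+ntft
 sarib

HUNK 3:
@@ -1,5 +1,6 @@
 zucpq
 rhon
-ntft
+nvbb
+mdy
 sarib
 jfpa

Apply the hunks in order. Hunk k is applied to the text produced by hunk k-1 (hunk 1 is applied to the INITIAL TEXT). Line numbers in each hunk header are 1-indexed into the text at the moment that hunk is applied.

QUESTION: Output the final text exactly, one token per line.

Hunk 1: at line 2 remove [ykwv,ndsx] add [uev] -> 7 lines: zucpq rhon uev rzcu uzb sarib jfpa
Hunk 2: at line 2 remove [uev,rzcu,uzb] add [ntft] -> 5 lines: zucpq rhon ntft sarib jfpa
Hunk 3: at line 1 remove [ntft] add [nvbb,mdy] -> 6 lines: zucpq rhon nvbb mdy sarib jfpa

Answer: zucpq
rhon
nvbb
mdy
sarib
jfpa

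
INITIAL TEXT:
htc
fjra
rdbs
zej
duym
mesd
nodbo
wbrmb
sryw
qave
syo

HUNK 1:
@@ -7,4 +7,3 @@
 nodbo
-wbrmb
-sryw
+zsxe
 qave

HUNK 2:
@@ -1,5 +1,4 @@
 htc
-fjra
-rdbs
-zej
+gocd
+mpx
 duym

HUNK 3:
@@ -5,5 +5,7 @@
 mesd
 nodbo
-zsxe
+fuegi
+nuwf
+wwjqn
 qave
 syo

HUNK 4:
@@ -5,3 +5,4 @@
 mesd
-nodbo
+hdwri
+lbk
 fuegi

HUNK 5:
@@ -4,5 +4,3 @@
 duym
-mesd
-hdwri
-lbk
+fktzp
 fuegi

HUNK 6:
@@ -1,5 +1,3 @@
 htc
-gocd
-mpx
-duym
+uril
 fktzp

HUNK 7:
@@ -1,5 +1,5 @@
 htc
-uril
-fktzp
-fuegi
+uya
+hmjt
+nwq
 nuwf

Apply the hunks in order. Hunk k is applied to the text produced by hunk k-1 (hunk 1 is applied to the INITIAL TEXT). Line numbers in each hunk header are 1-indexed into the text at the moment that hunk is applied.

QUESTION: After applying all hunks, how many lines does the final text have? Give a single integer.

Hunk 1: at line 7 remove [wbrmb,sryw] add [zsxe] -> 10 lines: htc fjra rdbs zej duym mesd nodbo zsxe qave syo
Hunk 2: at line 1 remove [fjra,rdbs,zej] add [gocd,mpx] -> 9 lines: htc gocd mpx duym mesd nodbo zsxe qave syo
Hunk 3: at line 5 remove [zsxe] add [fuegi,nuwf,wwjqn] -> 11 lines: htc gocd mpx duym mesd nodbo fuegi nuwf wwjqn qave syo
Hunk 4: at line 5 remove [nodbo] add [hdwri,lbk] -> 12 lines: htc gocd mpx duym mesd hdwri lbk fuegi nuwf wwjqn qave syo
Hunk 5: at line 4 remove [mesd,hdwri,lbk] add [fktzp] -> 10 lines: htc gocd mpx duym fktzp fuegi nuwf wwjqn qave syo
Hunk 6: at line 1 remove [gocd,mpx,duym] add [uril] -> 8 lines: htc uril fktzp fuegi nuwf wwjqn qave syo
Hunk 7: at line 1 remove [uril,fktzp,fuegi] add [uya,hmjt,nwq] -> 8 lines: htc uya hmjt nwq nuwf wwjqn qave syo
Final line count: 8

Answer: 8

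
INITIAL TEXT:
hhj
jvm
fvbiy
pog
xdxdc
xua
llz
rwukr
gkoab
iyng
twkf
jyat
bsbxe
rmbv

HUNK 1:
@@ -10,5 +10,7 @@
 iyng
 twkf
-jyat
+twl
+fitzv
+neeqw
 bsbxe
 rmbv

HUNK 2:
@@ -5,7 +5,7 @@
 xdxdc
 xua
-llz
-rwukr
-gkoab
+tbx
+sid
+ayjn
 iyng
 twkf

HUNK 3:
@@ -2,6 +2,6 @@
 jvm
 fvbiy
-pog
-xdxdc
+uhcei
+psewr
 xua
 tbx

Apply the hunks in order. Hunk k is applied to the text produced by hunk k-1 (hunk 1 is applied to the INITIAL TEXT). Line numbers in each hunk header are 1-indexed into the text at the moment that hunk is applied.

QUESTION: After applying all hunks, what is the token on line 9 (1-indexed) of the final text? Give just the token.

Answer: ayjn

Derivation:
Hunk 1: at line 10 remove [jyat] add [twl,fitzv,neeqw] -> 16 lines: hhj jvm fvbiy pog xdxdc xua llz rwukr gkoab iyng twkf twl fitzv neeqw bsbxe rmbv
Hunk 2: at line 5 remove [llz,rwukr,gkoab] add [tbx,sid,ayjn] -> 16 lines: hhj jvm fvbiy pog xdxdc xua tbx sid ayjn iyng twkf twl fitzv neeqw bsbxe rmbv
Hunk 3: at line 2 remove [pog,xdxdc] add [uhcei,psewr] -> 16 lines: hhj jvm fvbiy uhcei psewr xua tbx sid ayjn iyng twkf twl fitzv neeqw bsbxe rmbv
Final line 9: ayjn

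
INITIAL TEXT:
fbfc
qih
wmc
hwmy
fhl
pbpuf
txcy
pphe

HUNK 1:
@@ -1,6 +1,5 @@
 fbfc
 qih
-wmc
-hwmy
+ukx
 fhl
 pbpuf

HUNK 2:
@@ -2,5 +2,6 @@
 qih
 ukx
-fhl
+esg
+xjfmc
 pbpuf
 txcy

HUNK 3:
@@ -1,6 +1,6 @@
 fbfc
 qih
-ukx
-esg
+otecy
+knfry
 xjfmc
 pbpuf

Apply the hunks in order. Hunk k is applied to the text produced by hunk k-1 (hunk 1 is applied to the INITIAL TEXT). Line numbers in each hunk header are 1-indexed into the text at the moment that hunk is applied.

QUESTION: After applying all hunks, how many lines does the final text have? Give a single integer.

Answer: 8

Derivation:
Hunk 1: at line 1 remove [wmc,hwmy] add [ukx] -> 7 lines: fbfc qih ukx fhl pbpuf txcy pphe
Hunk 2: at line 2 remove [fhl] add [esg,xjfmc] -> 8 lines: fbfc qih ukx esg xjfmc pbpuf txcy pphe
Hunk 3: at line 1 remove [ukx,esg] add [otecy,knfry] -> 8 lines: fbfc qih otecy knfry xjfmc pbpuf txcy pphe
Final line count: 8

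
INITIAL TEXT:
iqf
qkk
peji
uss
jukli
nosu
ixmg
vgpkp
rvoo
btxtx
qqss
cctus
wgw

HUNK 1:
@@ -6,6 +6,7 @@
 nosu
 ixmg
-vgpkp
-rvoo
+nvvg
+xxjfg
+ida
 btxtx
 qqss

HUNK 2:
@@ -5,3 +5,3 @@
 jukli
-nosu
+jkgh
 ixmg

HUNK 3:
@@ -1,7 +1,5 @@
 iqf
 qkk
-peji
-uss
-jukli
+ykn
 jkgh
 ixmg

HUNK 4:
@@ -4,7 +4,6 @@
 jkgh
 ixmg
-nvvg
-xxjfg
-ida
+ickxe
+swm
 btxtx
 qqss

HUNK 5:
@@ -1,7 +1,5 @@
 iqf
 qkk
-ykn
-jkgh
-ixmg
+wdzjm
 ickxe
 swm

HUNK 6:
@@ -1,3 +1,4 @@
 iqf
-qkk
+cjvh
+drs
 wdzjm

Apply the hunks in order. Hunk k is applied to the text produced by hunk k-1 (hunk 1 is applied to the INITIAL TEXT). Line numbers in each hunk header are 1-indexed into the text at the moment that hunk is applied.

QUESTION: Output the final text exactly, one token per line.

Answer: iqf
cjvh
drs
wdzjm
ickxe
swm
btxtx
qqss
cctus
wgw

Derivation:
Hunk 1: at line 6 remove [vgpkp,rvoo] add [nvvg,xxjfg,ida] -> 14 lines: iqf qkk peji uss jukli nosu ixmg nvvg xxjfg ida btxtx qqss cctus wgw
Hunk 2: at line 5 remove [nosu] add [jkgh] -> 14 lines: iqf qkk peji uss jukli jkgh ixmg nvvg xxjfg ida btxtx qqss cctus wgw
Hunk 3: at line 1 remove [peji,uss,jukli] add [ykn] -> 12 lines: iqf qkk ykn jkgh ixmg nvvg xxjfg ida btxtx qqss cctus wgw
Hunk 4: at line 4 remove [nvvg,xxjfg,ida] add [ickxe,swm] -> 11 lines: iqf qkk ykn jkgh ixmg ickxe swm btxtx qqss cctus wgw
Hunk 5: at line 1 remove [ykn,jkgh,ixmg] add [wdzjm] -> 9 lines: iqf qkk wdzjm ickxe swm btxtx qqss cctus wgw
Hunk 6: at line 1 remove [qkk] add [cjvh,drs] -> 10 lines: iqf cjvh drs wdzjm ickxe swm btxtx qqss cctus wgw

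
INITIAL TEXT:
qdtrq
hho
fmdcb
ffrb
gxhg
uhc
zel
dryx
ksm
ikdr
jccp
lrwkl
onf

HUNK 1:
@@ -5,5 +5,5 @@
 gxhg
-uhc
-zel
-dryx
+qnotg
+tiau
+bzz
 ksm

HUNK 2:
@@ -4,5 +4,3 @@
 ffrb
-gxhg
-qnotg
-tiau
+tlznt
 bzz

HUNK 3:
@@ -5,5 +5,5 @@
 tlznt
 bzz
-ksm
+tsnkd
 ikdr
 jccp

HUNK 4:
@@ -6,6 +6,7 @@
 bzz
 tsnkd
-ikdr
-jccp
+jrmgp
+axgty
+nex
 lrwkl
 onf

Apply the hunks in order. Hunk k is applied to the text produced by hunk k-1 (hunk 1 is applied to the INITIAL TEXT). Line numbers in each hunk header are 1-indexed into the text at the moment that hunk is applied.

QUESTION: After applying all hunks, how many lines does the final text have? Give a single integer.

Answer: 12

Derivation:
Hunk 1: at line 5 remove [uhc,zel,dryx] add [qnotg,tiau,bzz] -> 13 lines: qdtrq hho fmdcb ffrb gxhg qnotg tiau bzz ksm ikdr jccp lrwkl onf
Hunk 2: at line 4 remove [gxhg,qnotg,tiau] add [tlznt] -> 11 lines: qdtrq hho fmdcb ffrb tlznt bzz ksm ikdr jccp lrwkl onf
Hunk 3: at line 5 remove [ksm] add [tsnkd] -> 11 lines: qdtrq hho fmdcb ffrb tlznt bzz tsnkd ikdr jccp lrwkl onf
Hunk 4: at line 6 remove [ikdr,jccp] add [jrmgp,axgty,nex] -> 12 lines: qdtrq hho fmdcb ffrb tlznt bzz tsnkd jrmgp axgty nex lrwkl onf
Final line count: 12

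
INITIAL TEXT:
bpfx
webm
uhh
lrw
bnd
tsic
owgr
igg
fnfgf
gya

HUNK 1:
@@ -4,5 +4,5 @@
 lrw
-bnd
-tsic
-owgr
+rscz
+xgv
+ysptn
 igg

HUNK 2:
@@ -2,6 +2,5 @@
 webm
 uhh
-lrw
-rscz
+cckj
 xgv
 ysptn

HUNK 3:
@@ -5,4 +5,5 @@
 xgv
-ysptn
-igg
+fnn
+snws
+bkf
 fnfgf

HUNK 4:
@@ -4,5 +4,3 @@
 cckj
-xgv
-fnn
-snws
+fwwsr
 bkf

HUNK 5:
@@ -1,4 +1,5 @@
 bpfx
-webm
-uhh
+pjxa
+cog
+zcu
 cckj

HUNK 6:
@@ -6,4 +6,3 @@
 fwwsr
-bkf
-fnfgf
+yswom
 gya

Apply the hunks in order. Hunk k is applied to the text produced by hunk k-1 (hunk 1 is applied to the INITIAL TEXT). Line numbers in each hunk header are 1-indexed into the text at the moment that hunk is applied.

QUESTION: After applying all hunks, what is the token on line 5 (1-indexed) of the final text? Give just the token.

Answer: cckj

Derivation:
Hunk 1: at line 4 remove [bnd,tsic,owgr] add [rscz,xgv,ysptn] -> 10 lines: bpfx webm uhh lrw rscz xgv ysptn igg fnfgf gya
Hunk 2: at line 2 remove [lrw,rscz] add [cckj] -> 9 lines: bpfx webm uhh cckj xgv ysptn igg fnfgf gya
Hunk 3: at line 5 remove [ysptn,igg] add [fnn,snws,bkf] -> 10 lines: bpfx webm uhh cckj xgv fnn snws bkf fnfgf gya
Hunk 4: at line 4 remove [xgv,fnn,snws] add [fwwsr] -> 8 lines: bpfx webm uhh cckj fwwsr bkf fnfgf gya
Hunk 5: at line 1 remove [webm,uhh] add [pjxa,cog,zcu] -> 9 lines: bpfx pjxa cog zcu cckj fwwsr bkf fnfgf gya
Hunk 6: at line 6 remove [bkf,fnfgf] add [yswom] -> 8 lines: bpfx pjxa cog zcu cckj fwwsr yswom gya
Final line 5: cckj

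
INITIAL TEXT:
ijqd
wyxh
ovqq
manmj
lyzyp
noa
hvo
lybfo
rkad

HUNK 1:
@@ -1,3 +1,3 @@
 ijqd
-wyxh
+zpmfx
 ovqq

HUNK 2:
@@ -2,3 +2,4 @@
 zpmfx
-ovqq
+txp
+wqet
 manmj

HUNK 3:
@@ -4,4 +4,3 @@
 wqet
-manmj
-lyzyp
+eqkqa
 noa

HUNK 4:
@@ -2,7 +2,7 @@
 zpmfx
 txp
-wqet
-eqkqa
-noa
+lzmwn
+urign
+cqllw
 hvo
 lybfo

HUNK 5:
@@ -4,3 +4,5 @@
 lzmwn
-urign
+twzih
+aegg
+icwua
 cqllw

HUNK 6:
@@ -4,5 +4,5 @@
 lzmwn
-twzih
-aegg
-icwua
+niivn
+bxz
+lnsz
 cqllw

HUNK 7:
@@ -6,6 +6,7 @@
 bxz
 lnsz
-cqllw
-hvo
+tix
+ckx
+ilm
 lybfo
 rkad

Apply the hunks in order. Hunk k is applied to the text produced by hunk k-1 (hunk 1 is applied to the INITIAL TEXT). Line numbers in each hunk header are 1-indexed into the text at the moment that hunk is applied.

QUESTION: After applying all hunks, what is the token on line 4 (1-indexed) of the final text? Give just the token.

Answer: lzmwn

Derivation:
Hunk 1: at line 1 remove [wyxh] add [zpmfx] -> 9 lines: ijqd zpmfx ovqq manmj lyzyp noa hvo lybfo rkad
Hunk 2: at line 2 remove [ovqq] add [txp,wqet] -> 10 lines: ijqd zpmfx txp wqet manmj lyzyp noa hvo lybfo rkad
Hunk 3: at line 4 remove [manmj,lyzyp] add [eqkqa] -> 9 lines: ijqd zpmfx txp wqet eqkqa noa hvo lybfo rkad
Hunk 4: at line 2 remove [wqet,eqkqa,noa] add [lzmwn,urign,cqllw] -> 9 lines: ijqd zpmfx txp lzmwn urign cqllw hvo lybfo rkad
Hunk 5: at line 4 remove [urign] add [twzih,aegg,icwua] -> 11 lines: ijqd zpmfx txp lzmwn twzih aegg icwua cqllw hvo lybfo rkad
Hunk 6: at line 4 remove [twzih,aegg,icwua] add [niivn,bxz,lnsz] -> 11 lines: ijqd zpmfx txp lzmwn niivn bxz lnsz cqllw hvo lybfo rkad
Hunk 7: at line 6 remove [cqllw,hvo] add [tix,ckx,ilm] -> 12 lines: ijqd zpmfx txp lzmwn niivn bxz lnsz tix ckx ilm lybfo rkad
Final line 4: lzmwn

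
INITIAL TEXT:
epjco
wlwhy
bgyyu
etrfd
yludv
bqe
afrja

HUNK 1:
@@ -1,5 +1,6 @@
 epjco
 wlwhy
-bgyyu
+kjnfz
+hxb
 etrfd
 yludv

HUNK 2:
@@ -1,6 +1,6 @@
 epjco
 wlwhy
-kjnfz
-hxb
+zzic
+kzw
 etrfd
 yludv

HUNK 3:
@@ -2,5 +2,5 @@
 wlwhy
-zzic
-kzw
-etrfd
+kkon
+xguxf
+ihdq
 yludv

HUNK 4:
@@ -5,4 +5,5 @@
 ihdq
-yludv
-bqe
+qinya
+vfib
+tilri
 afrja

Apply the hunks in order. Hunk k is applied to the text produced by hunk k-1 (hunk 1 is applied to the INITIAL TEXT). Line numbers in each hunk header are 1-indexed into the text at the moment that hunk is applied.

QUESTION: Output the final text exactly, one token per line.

Hunk 1: at line 1 remove [bgyyu] add [kjnfz,hxb] -> 8 lines: epjco wlwhy kjnfz hxb etrfd yludv bqe afrja
Hunk 2: at line 1 remove [kjnfz,hxb] add [zzic,kzw] -> 8 lines: epjco wlwhy zzic kzw etrfd yludv bqe afrja
Hunk 3: at line 2 remove [zzic,kzw,etrfd] add [kkon,xguxf,ihdq] -> 8 lines: epjco wlwhy kkon xguxf ihdq yludv bqe afrja
Hunk 4: at line 5 remove [yludv,bqe] add [qinya,vfib,tilri] -> 9 lines: epjco wlwhy kkon xguxf ihdq qinya vfib tilri afrja

Answer: epjco
wlwhy
kkon
xguxf
ihdq
qinya
vfib
tilri
afrja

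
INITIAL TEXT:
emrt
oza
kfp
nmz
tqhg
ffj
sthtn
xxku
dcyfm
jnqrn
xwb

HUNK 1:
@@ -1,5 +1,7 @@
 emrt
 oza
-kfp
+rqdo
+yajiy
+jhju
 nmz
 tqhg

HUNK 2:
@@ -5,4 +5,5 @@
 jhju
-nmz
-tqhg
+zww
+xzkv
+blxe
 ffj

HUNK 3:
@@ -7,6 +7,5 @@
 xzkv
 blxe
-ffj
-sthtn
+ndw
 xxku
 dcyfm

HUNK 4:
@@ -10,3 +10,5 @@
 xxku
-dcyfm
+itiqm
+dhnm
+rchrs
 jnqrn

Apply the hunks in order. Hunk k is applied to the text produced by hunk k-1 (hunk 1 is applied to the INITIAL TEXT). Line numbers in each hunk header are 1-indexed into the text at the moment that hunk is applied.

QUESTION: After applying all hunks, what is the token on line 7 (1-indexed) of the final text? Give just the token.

Answer: xzkv

Derivation:
Hunk 1: at line 1 remove [kfp] add [rqdo,yajiy,jhju] -> 13 lines: emrt oza rqdo yajiy jhju nmz tqhg ffj sthtn xxku dcyfm jnqrn xwb
Hunk 2: at line 5 remove [nmz,tqhg] add [zww,xzkv,blxe] -> 14 lines: emrt oza rqdo yajiy jhju zww xzkv blxe ffj sthtn xxku dcyfm jnqrn xwb
Hunk 3: at line 7 remove [ffj,sthtn] add [ndw] -> 13 lines: emrt oza rqdo yajiy jhju zww xzkv blxe ndw xxku dcyfm jnqrn xwb
Hunk 4: at line 10 remove [dcyfm] add [itiqm,dhnm,rchrs] -> 15 lines: emrt oza rqdo yajiy jhju zww xzkv blxe ndw xxku itiqm dhnm rchrs jnqrn xwb
Final line 7: xzkv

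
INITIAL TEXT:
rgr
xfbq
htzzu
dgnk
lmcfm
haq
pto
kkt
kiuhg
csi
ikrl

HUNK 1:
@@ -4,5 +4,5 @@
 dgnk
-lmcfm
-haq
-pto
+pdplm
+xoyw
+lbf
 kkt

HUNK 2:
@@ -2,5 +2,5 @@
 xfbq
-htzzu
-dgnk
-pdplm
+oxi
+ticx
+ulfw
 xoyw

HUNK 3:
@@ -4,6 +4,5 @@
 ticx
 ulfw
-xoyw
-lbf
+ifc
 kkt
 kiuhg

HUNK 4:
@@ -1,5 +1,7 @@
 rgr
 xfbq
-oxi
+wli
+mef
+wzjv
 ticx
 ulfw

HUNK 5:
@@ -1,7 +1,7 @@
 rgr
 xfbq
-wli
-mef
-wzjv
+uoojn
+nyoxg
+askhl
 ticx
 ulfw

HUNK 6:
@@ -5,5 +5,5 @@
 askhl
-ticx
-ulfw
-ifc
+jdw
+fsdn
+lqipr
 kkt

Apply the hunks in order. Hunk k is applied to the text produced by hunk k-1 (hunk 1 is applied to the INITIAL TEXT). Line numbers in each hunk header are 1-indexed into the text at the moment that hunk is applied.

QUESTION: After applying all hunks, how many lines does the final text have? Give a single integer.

Hunk 1: at line 4 remove [lmcfm,haq,pto] add [pdplm,xoyw,lbf] -> 11 lines: rgr xfbq htzzu dgnk pdplm xoyw lbf kkt kiuhg csi ikrl
Hunk 2: at line 2 remove [htzzu,dgnk,pdplm] add [oxi,ticx,ulfw] -> 11 lines: rgr xfbq oxi ticx ulfw xoyw lbf kkt kiuhg csi ikrl
Hunk 3: at line 4 remove [xoyw,lbf] add [ifc] -> 10 lines: rgr xfbq oxi ticx ulfw ifc kkt kiuhg csi ikrl
Hunk 4: at line 1 remove [oxi] add [wli,mef,wzjv] -> 12 lines: rgr xfbq wli mef wzjv ticx ulfw ifc kkt kiuhg csi ikrl
Hunk 5: at line 1 remove [wli,mef,wzjv] add [uoojn,nyoxg,askhl] -> 12 lines: rgr xfbq uoojn nyoxg askhl ticx ulfw ifc kkt kiuhg csi ikrl
Hunk 6: at line 5 remove [ticx,ulfw,ifc] add [jdw,fsdn,lqipr] -> 12 lines: rgr xfbq uoojn nyoxg askhl jdw fsdn lqipr kkt kiuhg csi ikrl
Final line count: 12

Answer: 12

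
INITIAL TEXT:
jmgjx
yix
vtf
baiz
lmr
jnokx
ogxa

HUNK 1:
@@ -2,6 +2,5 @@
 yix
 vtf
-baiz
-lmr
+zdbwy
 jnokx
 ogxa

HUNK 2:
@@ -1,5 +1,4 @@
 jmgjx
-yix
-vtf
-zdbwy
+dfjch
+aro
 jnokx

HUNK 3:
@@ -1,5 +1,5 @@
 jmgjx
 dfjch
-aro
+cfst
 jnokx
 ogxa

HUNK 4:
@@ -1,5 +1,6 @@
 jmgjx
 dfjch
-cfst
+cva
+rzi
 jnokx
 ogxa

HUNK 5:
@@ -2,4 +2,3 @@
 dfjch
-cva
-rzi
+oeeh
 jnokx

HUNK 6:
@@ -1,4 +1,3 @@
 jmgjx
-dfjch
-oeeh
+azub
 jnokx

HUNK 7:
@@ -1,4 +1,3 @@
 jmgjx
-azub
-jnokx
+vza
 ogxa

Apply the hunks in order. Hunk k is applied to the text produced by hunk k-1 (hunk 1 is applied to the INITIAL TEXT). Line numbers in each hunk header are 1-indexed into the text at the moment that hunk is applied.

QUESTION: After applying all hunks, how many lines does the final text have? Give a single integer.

Hunk 1: at line 2 remove [baiz,lmr] add [zdbwy] -> 6 lines: jmgjx yix vtf zdbwy jnokx ogxa
Hunk 2: at line 1 remove [yix,vtf,zdbwy] add [dfjch,aro] -> 5 lines: jmgjx dfjch aro jnokx ogxa
Hunk 3: at line 1 remove [aro] add [cfst] -> 5 lines: jmgjx dfjch cfst jnokx ogxa
Hunk 4: at line 1 remove [cfst] add [cva,rzi] -> 6 lines: jmgjx dfjch cva rzi jnokx ogxa
Hunk 5: at line 2 remove [cva,rzi] add [oeeh] -> 5 lines: jmgjx dfjch oeeh jnokx ogxa
Hunk 6: at line 1 remove [dfjch,oeeh] add [azub] -> 4 lines: jmgjx azub jnokx ogxa
Hunk 7: at line 1 remove [azub,jnokx] add [vza] -> 3 lines: jmgjx vza ogxa
Final line count: 3

Answer: 3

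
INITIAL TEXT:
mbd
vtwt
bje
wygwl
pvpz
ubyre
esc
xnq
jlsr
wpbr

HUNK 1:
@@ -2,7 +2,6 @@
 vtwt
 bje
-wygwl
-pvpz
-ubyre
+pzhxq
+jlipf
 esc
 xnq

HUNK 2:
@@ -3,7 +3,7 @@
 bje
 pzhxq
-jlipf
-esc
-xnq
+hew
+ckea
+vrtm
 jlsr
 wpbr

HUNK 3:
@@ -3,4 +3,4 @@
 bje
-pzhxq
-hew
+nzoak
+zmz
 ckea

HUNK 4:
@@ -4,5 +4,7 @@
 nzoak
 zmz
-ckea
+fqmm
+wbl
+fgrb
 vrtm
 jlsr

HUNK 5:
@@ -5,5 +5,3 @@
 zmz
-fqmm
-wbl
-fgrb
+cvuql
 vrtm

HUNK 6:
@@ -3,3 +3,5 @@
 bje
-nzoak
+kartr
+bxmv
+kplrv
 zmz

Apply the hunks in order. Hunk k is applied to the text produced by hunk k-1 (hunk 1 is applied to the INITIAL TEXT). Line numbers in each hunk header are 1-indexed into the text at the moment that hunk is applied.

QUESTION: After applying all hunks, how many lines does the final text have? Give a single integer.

Answer: 11

Derivation:
Hunk 1: at line 2 remove [wygwl,pvpz,ubyre] add [pzhxq,jlipf] -> 9 lines: mbd vtwt bje pzhxq jlipf esc xnq jlsr wpbr
Hunk 2: at line 3 remove [jlipf,esc,xnq] add [hew,ckea,vrtm] -> 9 lines: mbd vtwt bje pzhxq hew ckea vrtm jlsr wpbr
Hunk 3: at line 3 remove [pzhxq,hew] add [nzoak,zmz] -> 9 lines: mbd vtwt bje nzoak zmz ckea vrtm jlsr wpbr
Hunk 4: at line 4 remove [ckea] add [fqmm,wbl,fgrb] -> 11 lines: mbd vtwt bje nzoak zmz fqmm wbl fgrb vrtm jlsr wpbr
Hunk 5: at line 5 remove [fqmm,wbl,fgrb] add [cvuql] -> 9 lines: mbd vtwt bje nzoak zmz cvuql vrtm jlsr wpbr
Hunk 6: at line 3 remove [nzoak] add [kartr,bxmv,kplrv] -> 11 lines: mbd vtwt bje kartr bxmv kplrv zmz cvuql vrtm jlsr wpbr
Final line count: 11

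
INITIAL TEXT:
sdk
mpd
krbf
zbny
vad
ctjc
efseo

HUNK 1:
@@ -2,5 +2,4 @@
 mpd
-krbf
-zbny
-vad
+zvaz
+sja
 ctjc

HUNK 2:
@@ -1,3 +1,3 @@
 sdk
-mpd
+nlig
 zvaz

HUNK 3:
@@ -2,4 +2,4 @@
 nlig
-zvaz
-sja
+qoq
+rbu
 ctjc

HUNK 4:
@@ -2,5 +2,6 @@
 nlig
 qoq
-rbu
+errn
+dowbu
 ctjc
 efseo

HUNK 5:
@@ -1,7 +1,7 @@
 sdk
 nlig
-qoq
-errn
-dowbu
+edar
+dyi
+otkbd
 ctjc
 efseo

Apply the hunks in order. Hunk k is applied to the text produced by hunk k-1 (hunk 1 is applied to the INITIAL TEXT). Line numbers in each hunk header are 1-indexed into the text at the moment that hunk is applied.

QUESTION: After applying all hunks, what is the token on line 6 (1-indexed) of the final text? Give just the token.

Answer: ctjc

Derivation:
Hunk 1: at line 2 remove [krbf,zbny,vad] add [zvaz,sja] -> 6 lines: sdk mpd zvaz sja ctjc efseo
Hunk 2: at line 1 remove [mpd] add [nlig] -> 6 lines: sdk nlig zvaz sja ctjc efseo
Hunk 3: at line 2 remove [zvaz,sja] add [qoq,rbu] -> 6 lines: sdk nlig qoq rbu ctjc efseo
Hunk 4: at line 2 remove [rbu] add [errn,dowbu] -> 7 lines: sdk nlig qoq errn dowbu ctjc efseo
Hunk 5: at line 1 remove [qoq,errn,dowbu] add [edar,dyi,otkbd] -> 7 lines: sdk nlig edar dyi otkbd ctjc efseo
Final line 6: ctjc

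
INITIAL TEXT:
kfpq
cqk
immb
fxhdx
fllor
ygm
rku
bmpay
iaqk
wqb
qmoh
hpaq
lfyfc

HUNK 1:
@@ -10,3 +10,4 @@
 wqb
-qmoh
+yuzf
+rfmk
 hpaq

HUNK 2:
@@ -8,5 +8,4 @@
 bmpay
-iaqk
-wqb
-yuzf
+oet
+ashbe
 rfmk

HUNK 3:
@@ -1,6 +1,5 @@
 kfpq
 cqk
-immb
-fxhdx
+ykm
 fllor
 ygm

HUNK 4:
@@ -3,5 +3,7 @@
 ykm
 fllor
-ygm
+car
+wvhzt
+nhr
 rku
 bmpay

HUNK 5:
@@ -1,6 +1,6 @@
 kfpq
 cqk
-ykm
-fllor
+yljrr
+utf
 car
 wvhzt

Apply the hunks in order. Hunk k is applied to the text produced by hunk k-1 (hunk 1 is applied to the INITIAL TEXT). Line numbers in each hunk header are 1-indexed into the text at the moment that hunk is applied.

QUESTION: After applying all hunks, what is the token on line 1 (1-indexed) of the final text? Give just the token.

Answer: kfpq

Derivation:
Hunk 1: at line 10 remove [qmoh] add [yuzf,rfmk] -> 14 lines: kfpq cqk immb fxhdx fllor ygm rku bmpay iaqk wqb yuzf rfmk hpaq lfyfc
Hunk 2: at line 8 remove [iaqk,wqb,yuzf] add [oet,ashbe] -> 13 lines: kfpq cqk immb fxhdx fllor ygm rku bmpay oet ashbe rfmk hpaq lfyfc
Hunk 3: at line 1 remove [immb,fxhdx] add [ykm] -> 12 lines: kfpq cqk ykm fllor ygm rku bmpay oet ashbe rfmk hpaq lfyfc
Hunk 4: at line 3 remove [ygm] add [car,wvhzt,nhr] -> 14 lines: kfpq cqk ykm fllor car wvhzt nhr rku bmpay oet ashbe rfmk hpaq lfyfc
Hunk 5: at line 1 remove [ykm,fllor] add [yljrr,utf] -> 14 lines: kfpq cqk yljrr utf car wvhzt nhr rku bmpay oet ashbe rfmk hpaq lfyfc
Final line 1: kfpq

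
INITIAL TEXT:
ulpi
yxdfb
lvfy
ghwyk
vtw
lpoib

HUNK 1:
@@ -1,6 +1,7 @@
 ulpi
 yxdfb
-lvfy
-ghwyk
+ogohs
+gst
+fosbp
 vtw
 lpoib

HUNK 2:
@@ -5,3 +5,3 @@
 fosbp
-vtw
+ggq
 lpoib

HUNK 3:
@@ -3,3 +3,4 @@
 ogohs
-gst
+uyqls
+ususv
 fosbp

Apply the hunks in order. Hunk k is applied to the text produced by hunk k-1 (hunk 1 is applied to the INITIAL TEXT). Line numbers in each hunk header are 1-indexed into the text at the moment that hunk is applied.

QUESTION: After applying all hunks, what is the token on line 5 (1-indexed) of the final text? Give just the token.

Answer: ususv

Derivation:
Hunk 1: at line 1 remove [lvfy,ghwyk] add [ogohs,gst,fosbp] -> 7 lines: ulpi yxdfb ogohs gst fosbp vtw lpoib
Hunk 2: at line 5 remove [vtw] add [ggq] -> 7 lines: ulpi yxdfb ogohs gst fosbp ggq lpoib
Hunk 3: at line 3 remove [gst] add [uyqls,ususv] -> 8 lines: ulpi yxdfb ogohs uyqls ususv fosbp ggq lpoib
Final line 5: ususv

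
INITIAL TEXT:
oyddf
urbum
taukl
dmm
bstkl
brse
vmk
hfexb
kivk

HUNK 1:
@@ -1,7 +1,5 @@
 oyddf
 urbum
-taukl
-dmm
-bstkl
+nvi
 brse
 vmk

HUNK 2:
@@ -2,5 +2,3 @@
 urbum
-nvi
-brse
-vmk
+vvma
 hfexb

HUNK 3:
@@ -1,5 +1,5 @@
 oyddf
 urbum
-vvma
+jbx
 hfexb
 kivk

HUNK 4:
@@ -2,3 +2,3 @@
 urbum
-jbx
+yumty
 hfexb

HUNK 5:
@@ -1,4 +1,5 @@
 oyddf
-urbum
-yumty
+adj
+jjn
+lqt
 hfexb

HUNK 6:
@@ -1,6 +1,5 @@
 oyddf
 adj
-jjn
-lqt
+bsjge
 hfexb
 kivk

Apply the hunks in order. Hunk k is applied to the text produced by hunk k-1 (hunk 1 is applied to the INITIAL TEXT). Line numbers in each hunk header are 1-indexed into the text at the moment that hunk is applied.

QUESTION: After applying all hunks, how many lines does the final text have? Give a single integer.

Hunk 1: at line 1 remove [taukl,dmm,bstkl] add [nvi] -> 7 lines: oyddf urbum nvi brse vmk hfexb kivk
Hunk 2: at line 2 remove [nvi,brse,vmk] add [vvma] -> 5 lines: oyddf urbum vvma hfexb kivk
Hunk 3: at line 1 remove [vvma] add [jbx] -> 5 lines: oyddf urbum jbx hfexb kivk
Hunk 4: at line 2 remove [jbx] add [yumty] -> 5 lines: oyddf urbum yumty hfexb kivk
Hunk 5: at line 1 remove [urbum,yumty] add [adj,jjn,lqt] -> 6 lines: oyddf adj jjn lqt hfexb kivk
Hunk 6: at line 1 remove [jjn,lqt] add [bsjge] -> 5 lines: oyddf adj bsjge hfexb kivk
Final line count: 5

Answer: 5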